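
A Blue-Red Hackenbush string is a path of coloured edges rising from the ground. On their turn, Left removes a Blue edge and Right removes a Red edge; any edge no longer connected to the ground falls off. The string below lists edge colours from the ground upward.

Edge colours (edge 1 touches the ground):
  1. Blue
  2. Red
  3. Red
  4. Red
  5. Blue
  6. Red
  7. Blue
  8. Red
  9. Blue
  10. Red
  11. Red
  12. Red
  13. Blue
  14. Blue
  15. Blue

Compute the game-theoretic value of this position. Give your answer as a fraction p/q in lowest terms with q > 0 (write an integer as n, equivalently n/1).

2703/16384

Prefix values for Blue Red Red Red Blue Red Blue Red Blue Red Red Red Blue Blue Blue via {L|R} + simplicity:
step 1: add Blue to get B; options L={ 0 } R={ · } => 1
step 2: add Red to get BR; options L={ 0 } R={ 1 } => 1/2
step 3: add Red to get BRR; options L={ 0 } R={ 1/2, 1 } => 1/4
step 4: add Red to get BRRR; options L={ 0 } R={ 1/4, 1/2, 1 } => 1/8
step 5: add Blue to get BRRRB; options L={ 0, 1/8 } R={ 1/4, 1/2, 1 } => 3/16
step 6: add Red to get BRRRBR; options L={ 0, 1/8 } R={ 3/16, 1/4, 1/2, 1 } => 5/32
step 7: add Blue to get BRRRBRB; options L={ 0, 1/8, 5/32 } R={ 3/16, 1/4, 1/2, 1 } => 11/64
step 8: add Red to get BRRRBRBR; options L={ 0, 1/8, 5/32 } R={ 11/64, 3/16, 1/4, 1/2, 1 } => 21/128
step 9: add Blue to get BRRRBRBRB; options L={ 0, 1/8, 5/32, 21/128 } R={ 11/64, 3/16, 1/4, 1/2, 1 } => 43/256
step 10: add Red to get BRRRBRBRBR; options L={ 0, 1/8, 5/32, 21/128 } R={ 43/256, 11/64, 3/16, 1/4, 1/2, 1 } => 85/512
step 11: add Red to get BRRRBRBRBRR; options L={ 0, 1/8, 5/32, 21/128 } R={ 85/512, 43/256, 11/64, 3/16, 1/4, 1/2, 1 } => 169/1024
step 12: add Red to get BRRRBRBRBRRR; options L={ 0, 1/8, 5/32, 21/128 } R={ 169/1024, 85/512, 43/256, 11/64, 3/16, 1/4, 1/2, 1 } => 337/2048
step 13: add Blue to get BRRRBRBRBRRRB; options L={ 0, 1/8, 5/32, 21/128, 337/2048 } R={ 169/1024, 85/512, 43/256, 11/64, 3/16, 1/4, 1/2, 1 } => 675/4096
step 14: add Blue to get BRRRBRBRBRRRBB; options L={ 0, 1/8, 5/32, 21/128, 337/2048, 675/4096 } R={ 169/1024, 85/512, 43/256, 11/64, 3/16, 1/4, 1/2, 1 } => 1351/8192
step 15: add Blue to get BRRRBRBRBRRRBBB; options L={ 0, 1/8, 5/32, 21/128, 337/2048, 675/4096, 1351/8192 } R={ 169/1024, 85/512, 43/256, 11/64, 3/16, 1/4, 1/2, 1 } => 2703/16384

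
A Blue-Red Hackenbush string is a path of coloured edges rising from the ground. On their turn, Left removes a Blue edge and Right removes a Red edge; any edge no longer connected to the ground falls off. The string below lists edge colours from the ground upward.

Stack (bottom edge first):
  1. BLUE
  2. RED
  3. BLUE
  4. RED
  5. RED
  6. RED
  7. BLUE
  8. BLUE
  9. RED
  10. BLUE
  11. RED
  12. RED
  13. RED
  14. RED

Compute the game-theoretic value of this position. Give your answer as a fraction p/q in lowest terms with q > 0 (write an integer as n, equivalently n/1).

4513/8192

1 of 14 · B · max L 0 · min R +∞ → 1
2 of 14 · BR · max L 0 · min R 1 → 1/2
3 of 14 · BRB · max L 1/2 · min R 1 → 3/4
4 of 14 · BRBR · max L 1/2 · min R 3/4 → 5/8
5 of 14 · BRBRR · max L 1/2 · min R 5/8 → 9/16
6 of 14 · BRBRRR · max L 1/2 · min R 9/16 → 17/32
7 of 14 · BRBRRRB · max L 17/32 · min R 9/16 → 35/64
8 of 14 · BRBRRRBB · max L 35/64 · min R 9/16 → 71/128
9 of 14 · BRBRRRBBR · max L 35/64 · min R 71/128 → 141/256
10 of 14 · BRBRRRBBRB · max L 141/256 · min R 71/128 → 283/512
11 of 14 · BRBRRRBBRBR · max L 141/256 · min R 283/512 → 565/1024
12 of 14 · BRBRRRBBRBRR · max L 141/256 · min R 565/1024 → 1129/2048
13 of 14 · BRBRRRBBRBRRR · max L 141/256 · min R 1129/2048 → 2257/4096
14 of 14 · BRBRRRBBRBRRRR · max L 141/256 · min R 2257/4096 → 4513/8192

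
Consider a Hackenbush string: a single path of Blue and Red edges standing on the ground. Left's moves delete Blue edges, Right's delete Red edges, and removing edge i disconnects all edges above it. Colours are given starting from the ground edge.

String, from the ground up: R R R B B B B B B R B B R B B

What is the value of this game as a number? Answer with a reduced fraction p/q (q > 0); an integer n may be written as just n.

-8265/4096

Build value(s[:k]) for k = 1..15, string s = R R R B B B B B B R B B R B B.
edge 1 of 15 (R): { — | 0 } gives -1
edge 2 of 15 (R): { — | -1; 0 } gives -2
edge 3 of 15 (R): { — | -2; -1; 0 } gives -3
edge 4 of 15 (B): { -3 | -2; -1; 0 } gives -5/2
edge 5 of 15 (B): { -3; -5/2 | -2; -1; 0 } gives -9/4
edge 6 of 15 (B): { -3; -5/2; -9/4 | -2; -1; 0 } gives -17/8
edge 7 of 15 (B): { -3; -5/2; -9/4; -17/8 | -2; -1; 0 } gives -33/16
edge 8 of 15 (B): { -3; -5/2; -9/4; -17/8; -33/16 | -2; -1; 0 } gives -65/32
edge 9 of 15 (B): { -3; -5/2; -9/4; -17/8; -33/16; -65/32 | -2; -1; 0 } gives -129/64
edge 10 of 15 (R): { -3; -5/2; -9/4; -17/8; -33/16; -65/32 | -129/64; -2; -1; 0 } gives -259/128
edge 11 of 15 (B): { -3; -5/2; -9/4; -17/8; -33/16; -65/32; -259/128 | -129/64; -2; -1; 0 } gives -517/256
edge 12 of 15 (B): { -3; -5/2; -9/4; -17/8; -33/16; -65/32; -259/128; -517/256 | -129/64; -2; -1; 0 } gives -1033/512
edge 13 of 15 (R): { -3; -5/2; -9/4; -17/8; -33/16; -65/32; -259/128; -517/256 | -1033/512; -129/64; -2; -1; 0 } gives -2067/1024
edge 14 of 15 (B): { -3; -5/2; -9/4; -17/8; -33/16; -65/32; -259/128; -517/256; -2067/1024 | -1033/512; -129/64; -2; -1; 0 } gives -4133/2048
edge 15 of 15 (B): { -3; -5/2; -9/4; -17/8; -33/16; -65/32; -259/128; -517/256; -2067/1024; -4133/2048 | -1033/512; -129/64; -2; -1; 0 } gives -8265/4096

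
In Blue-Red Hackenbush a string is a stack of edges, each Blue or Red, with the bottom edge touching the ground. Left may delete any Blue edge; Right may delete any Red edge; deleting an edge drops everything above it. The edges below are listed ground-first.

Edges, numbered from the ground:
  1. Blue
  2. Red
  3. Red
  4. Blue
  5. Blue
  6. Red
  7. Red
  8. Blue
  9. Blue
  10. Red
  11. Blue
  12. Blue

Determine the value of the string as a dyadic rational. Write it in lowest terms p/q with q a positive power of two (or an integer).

B: Left { 0 }, Right { · } = simplest 1
BR: Left { 0 }, Right { 1 } = simplest 1/2
BRR: Left { 0 }, Right { 1/2 1 } = simplest 1/4
BRRB: Left { 0 1/4 }, Right { 1/2 1 } = simplest 3/8
BRRBB: Left { 0 1/4 3/8 }, Right { 1/2 1 } = simplest 7/16
BRRBBR: Left { 0 1/4 3/8 }, Right { 7/16 1/2 1 } = simplest 13/32
BRRBBRR: Left { 0 1/4 3/8 }, Right { 13/32 7/16 1/2 1 } = simplest 25/64
BRRBBRRB: Left { 0 1/4 3/8 25/64 }, Right { 13/32 7/16 1/2 1 } = simplest 51/128
BRRBBRRBB: Left { 0 1/4 3/8 25/64 51/128 }, Right { 13/32 7/16 1/2 1 } = simplest 103/256
BRRBBRRBBR: Left { 0 1/4 3/8 25/64 51/128 }, Right { 103/256 13/32 7/16 1/2 1 } = simplest 205/512
BRRBBRRBBRB: Left { 0 1/4 3/8 25/64 51/128 205/512 }, Right { 103/256 13/32 7/16 1/2 1 } = simplest 411/1024
BRRBBRRBBRBB: Left { 0 1/4 3/8 25/64 51/128 205/512 411/1024 }, Right { 103/256 13/32 7/16 1/2 1 } = simplest 823/2048

823/2048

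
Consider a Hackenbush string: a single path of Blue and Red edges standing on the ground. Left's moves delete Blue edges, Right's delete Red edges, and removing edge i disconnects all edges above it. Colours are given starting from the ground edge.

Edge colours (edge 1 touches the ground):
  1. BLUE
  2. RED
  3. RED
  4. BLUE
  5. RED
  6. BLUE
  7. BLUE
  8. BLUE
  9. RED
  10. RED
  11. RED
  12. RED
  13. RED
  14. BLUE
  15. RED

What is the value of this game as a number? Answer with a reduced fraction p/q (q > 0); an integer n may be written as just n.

5893/16384

Build val(s[:k]) for k = 1..15, string s = BLUE RED RED BLUE RED BLUE BLUE BLUE RED RED RED RED RED BLUE RED.
1 of 15 · B · max L 0 · min R +∞ -> 1
2 of 15 · BR · max L 0 · min R 1 -> 1/2
3 of 15 · BRR · max L 0 · min R 1/2 -> 1/4
4 of 15 · BRRB · max L 1/4 · min R 1/2 -> 3/8
5 of 15 · BRRBR · max L 1/4 · min R 3/8 -> 5/16
6 of 15 · BRRBRB · max L 5/16 · min R 3/8 -> 11/32
7 of 15 · BRRBRBB · max L 11/32 · min R 3/8 -> 23/64
8 of 15 · BRRBRBBB · max L 23/64 · min R 3/8 -> 47/128
9 of 15 · BRRBRBBBR · max L 23/64 · min R 47/128 -> 93/256
10 of 15 · BRRBRBBBRR · max L 23/64 · min R 93/256 -> 185/512
11 of 15 · BRRBRBBBRRR · max L 23/64 · min R 185/512 -> 369/1024
12 of 15 · BRRBRBBBRRRR · max L 23/64 · min R 369/1024 -> 737/2048
13 of 15 · BRRBRBBBRRRRR · max L 23/64 · min R 737/2048 -> 1473/4096
14 of 15 · BRRBRBBBRRRRRB · max L 1473/4096 · min R 737/2048 -> 2947/8192
15 of 15 · BRRBRBBBRRRRRBR · max L 1473/4096 · min R 2947/8192 -> 5893/16384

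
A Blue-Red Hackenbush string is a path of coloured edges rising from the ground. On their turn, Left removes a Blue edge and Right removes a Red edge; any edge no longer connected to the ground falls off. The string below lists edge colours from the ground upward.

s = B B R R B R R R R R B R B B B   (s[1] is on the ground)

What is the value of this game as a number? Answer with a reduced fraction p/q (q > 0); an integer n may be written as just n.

1 of 15 · B · max L 0 · min R +∞ ⇒ 1
2 of 15 · BB · max L 1 · min R +∞ ⇒ 2
3 of 15 · BBR · max L 1 · min R 2 ⇒ 3/2
4 of 15 · BBRR · max L 1 · min R 3/2 ⇒ 5/4
5 of 15 · BBRRB · max L 5/4 · min R 3/2 ⇒ 11/8
6 of 15 · BBRRBR · max L 5/4 · min R 11/8 ⇒ 21/16
7 of 15 · BBRRBRR · max L 5/4 · min R 21/16 ⇒ 41/32
8 of 15 · BBRRBRRR · max L 5/4 · min R 41/32 ⇒ 81/64
9 of 15 · BBRRBRRRR · max L 5/4 · min R 81/64 ⇒ 161/128
10 of 15 · BBRRBRRRRR · max L 5/4 · min R 161/128 ⇒ 321/256
11 of 15 · BBRRBRRRRRB · max L 321/256 · min R 161/128 ⇒ 643/512
12 of 15 · BBRRBRRRRRBR · max L 321/256 · min R 643/512 ⇒ 1285/1024
13 of 15 · BBRRBRRRRRBRB · max L 1285/1024 · min R 643/512 ⇒ 2571/2048
14 of 15 · BBRRBRRRRRBRBB · max L 2571/2048 · min R 643/512 ⇒ 5143/4096
15 of 15 · BBRRBRRRRRBRBBB · max L 5143/4096 · min R 643/512 ⇒ 10287/8192

10287/8192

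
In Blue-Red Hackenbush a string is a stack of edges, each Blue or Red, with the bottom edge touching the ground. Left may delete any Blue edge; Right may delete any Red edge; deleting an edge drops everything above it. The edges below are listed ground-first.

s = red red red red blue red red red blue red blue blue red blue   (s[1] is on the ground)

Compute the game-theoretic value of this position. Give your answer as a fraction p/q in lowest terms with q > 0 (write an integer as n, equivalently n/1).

Recurse on prefixes of the 14-edge string red red red red blue red red red blue red blue blue red blue:
G_1 [r]  L=[none]  R=[0]  ⇒ -1
G_2 [rr]  L=[none]  R=[-1 0]  ⇒ -2
G_3 [rrr]  L=[none]  R=[-2 -1 0]  ⇒ -3
G_4 [rrrr]  L=[none]  R=[-3 -2 -1 0]  ⇒ -4
G_5 [rrrrb]  L=[-4]  R=[-3 -2 -1 0]  ⇒ -7/2
G_6 [rrrrbr]  L=[-4]  R=[-7/2 -3 -2 -1 0]  ⇒ -15/4
G_7 [rrrrbrr]  L=[-4]  R=[-15/4 -7/2 -3 -2 -1 0]  ⇒ -31/8
G_8 [rrrrbrrr]  L=[-4]  R=[-31/8 -15/4 -7/2 -3 -2 -1 0]  ⇒ -63/16
G_9 [rrrrbrrrb]  L=[-4 -63/16]  R=[-31/8 -15/4 -7/2 -3 -2 -1 0]  ⇒ -125/32
G_10 [rrrrbrrrbr]  L=[-4 -63/16]  R=[-125/32 -31/8 -15/4 -7/2 -3 -2 -1 0]  ⇒ -251/64
G_11 [rrrrbrrrbrb]  L=[-4 -63/16 -251/64]  R=[-125/32 -31/8 -15/4 -7/2 -3 -2 -1 0]  ⇒ -501/128
G_12 [rrrrbrrrbrbb]  L=[-4 -63/16 -251/64 -501/128]  R=[-125/32 -31/8 -15/4 -7/2 -3 -2 -1 0]  ⇒ -1001/256
G_13 [rrrrbrrrbrbbr]  L=[-4 -63/16 -251/64 -501/128]  R=[-1001/256 -125/32 -31/8 -15/4 -7/2 -3 -2 -1 0]  ⇒ -2003/512
G_14 [rrrrbrrrbrbbrb]  L=[-4 -63/16 -251/64 -501/128 -2003/512]  R=[-1001/256 -125/32 -31/8 -15/4 -7/2 -3 -2 -1 0]  ⇒ -4005/1024

-4005/1024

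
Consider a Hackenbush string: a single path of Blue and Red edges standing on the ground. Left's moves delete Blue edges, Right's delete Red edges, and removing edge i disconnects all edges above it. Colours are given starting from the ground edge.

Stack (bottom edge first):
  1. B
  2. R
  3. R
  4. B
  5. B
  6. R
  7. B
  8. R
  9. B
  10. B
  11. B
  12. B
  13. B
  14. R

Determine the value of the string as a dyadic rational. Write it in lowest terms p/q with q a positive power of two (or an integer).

3453/8192

Prefix values for B R R B B R B R B B B B B R via {L|R} + simplicity:
B: Left { 0 }, Right { ∅ } = simplest 1
BR: Left { 0 }, Right { 1 } = simplest 1/2
BRR: Left { 0 }, Right { 1/2, 1 } = simplest 1/4
BRRB: Left { 0, 1/4 }, Right { 1/2, 1 } = simplest 3/8
BRRBB: Left { 0, 1/4, 3/8 }, Right { 1/2, 1 } = simplest 7/16
BRRBBR: Left { 0, 1/4, 3/8 }, Right { 7/16, 1/2, 1 } = simplest 13/32
BRRBBRB: Left { 0, 1/4, 3/8, 13/32 }, Right { 7/16, 1/2, 1 } = simplest 27/64
BRRBBRBR: Left { 0, 1/4, 3/8, 13/32 }, Right { 27/64, 7/16, 1/2, 1 } = simplest 53/128
BRRBBRBRB: Left { 0, 1/4, 3/8, 13/32, 53/128 }, Right { 27/64, 7/16, 1/2, 1 } = simplest 107/256
BRRBBRBRBB: Left { 0, 1/4, 3/8, 13/32, 53/128, 107/256 }, Right { 27/64, 7/16, 1/2, 1 } = simplest 215/512
BRRBBRBRBBB: Left { 0, 1/4, 3/8, 13/32, 53/128, 107/256, 215/512 }, Right { 27/64, 7/16, 1/2, 1 } = simplest 431/1024
BRRBBRBRBBBB: Left { 0, 1/4, 3/8, 13/32, 53/128, 107/256, 215/512, 431/1024 }, Right { 27/64, 7/16, 1/2, 1 } = simplest 863/2048
BRRBBRBRBBBBB: Left { 0, 1/4, 3/8, 13/32, 53/128, 107/256, 215/512, 431/1024, 863/2048 }, Right { 27/64, 7/16, 1/2, 1 } = simplest 1727/4096
BRRBBRBRBBBBBR: Left { 0, 1/4, 3/8, 13/32, 53/128, 107/256, 215/512, 431/1024, 863/2048 }, Right { 1727/4096, 27/64, 7/16, 1/2, 1 } = simplest 3453/8192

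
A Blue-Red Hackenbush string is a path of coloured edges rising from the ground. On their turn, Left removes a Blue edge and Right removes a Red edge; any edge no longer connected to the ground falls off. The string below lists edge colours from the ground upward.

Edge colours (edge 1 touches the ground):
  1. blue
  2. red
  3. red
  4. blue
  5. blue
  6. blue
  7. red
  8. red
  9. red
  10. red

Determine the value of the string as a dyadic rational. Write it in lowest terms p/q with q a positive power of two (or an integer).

b: Left { 0 }, Right { (no moves) } => simplest 1
br: Left { 0 }, Right { 1 } => simplest 1/2
brr: Left { 0 }, Right { 1/2; 1 } => simplest 1/4
brrb: Left { 0; 1/4 }, Right { 1/2; 1 } => simplest 3/8
brrbb: Left { 0; 1/4; 3/8 }, Right { 1/2; 1 } => simplest 7/16
brrbbb: Left { 0; 1/4; 3/8; 7/16 }, Right { 1/2; 1 } => simplest 15/32
brrbbbr: Left { 0; 1/4; 3/8; 7/16 }, Right { 15/32; 1/2; 1 } => simplest 29/64
brrbbbrr: Left { 0; 1/4; 3/8; 7/16 }, Right { 29/64; 15/32; 1/2; 1 } => simplest 57/128
brrbbbrrr: Left { 0; 1/4; 3/8; 7/16 }, Right { 57/128; 29/64; 15/32; 1/2; 1 } => simplest 113/256
brrbbbrrrr: Left { 0; 1/4; 3/8; 7/16 }, Right { 113/256; 57/128; 29/64; 15/32; 1/2; 1 } => simplest 225/512

225/512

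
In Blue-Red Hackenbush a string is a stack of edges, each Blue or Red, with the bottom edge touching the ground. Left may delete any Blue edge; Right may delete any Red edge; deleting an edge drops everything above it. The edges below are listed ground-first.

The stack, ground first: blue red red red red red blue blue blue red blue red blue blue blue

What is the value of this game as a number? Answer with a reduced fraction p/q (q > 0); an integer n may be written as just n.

943/16384

v(b) = { 0 | — } — 1
v(br) = { 0 | 1 } — 1/2
v(brr) = { 0 | 1/2; 1 } — 1/4
v(brrr) = { 0 | 1/4; 1/2; 1 } — 1/8
v(brrrr) = { 0 | 1/8; 1/4; 1/2; 1 } — 1/16
v(brrrrr) = { 0 | 1/16; 1/8; 1/4; 1/2; 1 } — 1/32
v(brrrrrb) = { 0; 1/32 | 1/16; 1/8; 1/4; 1/2; 1 } — 3/64
v(brrrrrbb) = { 0; 1/32; 3/64 | 1/16; 1/8; 1/4; 1/2; 1 } — 7/128
v(brrrrrbbb) = { 0; 1/32; 3/64; 7/128 | 1/16; 1/8; 1/4; 1/2; 1 } — 15/256
v(brrrrrbbbr) = { 0; 1/32; 3/64; 7/128 | 15/256; 1/16; 1/8; 1/4; 1/2; 1 } — 29/512
v(brrrrrbbbrb) = { 0; 1/32; 3/64; 7/128; 29/512 | 15/256; 1/16; 1/8; 1/4; 1/2; 1 } — 59/1024
v(brrrrrbbbrbr) = { 0; 1/32; 3/64; 7/128; 29/512 | 59/1024; 15/256; 1/16; 1/8; 1/4; 1/2; 1 } — 117/2048
v(brrrrrbbbrbrb) = { 0; 1/32; 3/64; 7/128; 29/512; 117/2048 | 59/1024; 15/256; 1/16; 1/8; 1/4; 1/2; 1 } — 235/4096
v(brrrrrbbbrbrbb) = { 0; 1/32; 3/64; 7/128; 29/512; 117/2048; 235/4096 | 59/1024; 15/256; 1/16; 1/8; 1/4; 1/2; 1 } — 471/8192
v(brrrrrbbbrbrbbb) = { 0; 1/32; 3/64; 7/128; 29/512; 117/2048; 235/4096; 471/8192 | 59/1024; 15/256; 1/16; 1/8; 1/4; 1/2; 1 } — 943/16384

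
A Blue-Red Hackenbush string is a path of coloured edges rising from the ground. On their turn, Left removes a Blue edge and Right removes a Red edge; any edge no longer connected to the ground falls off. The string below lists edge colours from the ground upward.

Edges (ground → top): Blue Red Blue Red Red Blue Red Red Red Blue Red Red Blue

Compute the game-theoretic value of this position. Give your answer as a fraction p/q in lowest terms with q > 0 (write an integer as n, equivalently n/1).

Build g(s[:k]) for k = 1..13, string s = Blue Red Blue Red Red Blue Red Red Red Blue Red Red Blue.
step 1: add Blue to get B; options L={ 0 } R={ ∅ } so 1
step 2: add Red to get BR; options L={ 0 } R={ 1 } so 1/2
step 3: add Blue to get BRB; options L={ 0 1/2 } R={ 1 } so 3/4
step 4: add Red to get BRBR; options L={ 0 1/2 } R={ 3/4 1 } so 5/8
step 5: add Red to get BRBRR; options L={ 0 1/2 } R={ 5/8 3/4 1 } so 9/16
step 6: add Blue to get BRBRRB; options L={ 0 1/2 9/16 } R={ 5/8 3/4 1 } so 19/32
step 7: add Red to get BRBRRBR; options L={ 0 1/2 9/16 } R={ 19/32 5/8 3/4 1 } so 37/64
step 8: add Red to get BRBRRBRR; options L={ 0 1/2 9/16 } R={ 37/64 19/32 5/8 3/4 1 } so 73/128
step 9: add Red to get BRBRRBRRR; options L={ 0 1/2 9/16 } R={ 73/128 37/64 19/32 5/8 3/4 1 } so 145/256
step 10: add Blue to get BRBRRBRRRB; options L={ 0 1/2 9/16 145/256 } R={ 73/128 37/64 19/32 5/8 3/4 1 } so 291/512
step 11: add Red to get BRBRRBRRRBR; options L={ 0 1/2 9/16 145/256 } R={ 291/512 73/128 37/64 19/32 5/8 3/4 1 } so 581/1024
step 12: add Red to get BRBRRBRRRBRR; options L={ 0 1/2 9/16 145/256 } R={ 581/1024 291/512 73/128 37/64 19/32 5/8 3/4 1 } so 1161/2048
step 13: add Blue to get BRBRRBRRRBRRB; options L={ 0 1/2 9/16 145/256 1161/2048 } R={ 581/1024 291/512 73/128 37/64 19/32 5/8 3/4 1 } so 2323/4096

2323/4096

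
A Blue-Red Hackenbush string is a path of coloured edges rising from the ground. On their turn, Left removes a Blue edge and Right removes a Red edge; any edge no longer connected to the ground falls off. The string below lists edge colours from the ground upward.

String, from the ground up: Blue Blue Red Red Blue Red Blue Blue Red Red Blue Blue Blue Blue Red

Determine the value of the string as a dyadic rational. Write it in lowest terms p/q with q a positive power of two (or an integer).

11069/8192

value_1 [B]  L=[0]  R=[(no moves)]  so 1
value_2 [BB]  L=[0,1]  R=[(no moves)]  so 2
value_3 [BBR]  L=[0,1]  R=[2]  so 3/2
value_4 [BBRR]  L=[0,1]  R=[3/2,2]  so 5/4
value_5 [BBRRB]  L=[0,1,5/4]  R=[3/2,2]  so 11/8
value_6 [BBRRBR]  L=[0,1,5/4]  R=[11/8,3/2,2]  so 21/16
value_7 [BBRRBRB]  L=[0,1,5/4,21/16]  R=[11/8,3/2,2]  so 43/32
value_8 [BBRRBRBB]  L=[0,1,5/4,21/16,43/32]  R=[11/8,3/2,2]  so 87/64
value_9 [BBRRBRBBR]  L=[0,1,5/4,21/16,43/32]  R=[87/64,11/8,3/2,2]  so 173/128
value_10 [BBRRBRBBRR]  L=[0,1,5/4,21/16,43/32]  R=[173/128,87/64,11/8,3/2,2]  so 345/256
value_11 [BBRRBRBBRRB]  L=[0,1,5/4,21/16,43/32,345/256]  R=[173/128,87/64,11/8,3/2,2]  so 691/512
value_12 [BBRRBRBBRRBB]  L=[0,1,5/4,21/16,43/32,345/256,691/512]  R=[173/128,87/64,11/8,3/2,2]  so 1383/1024
value_13 [BBRRBRBBRRBBB]  L=[0,1,5/4,21/16,43/32,345/256,691/512,1383/1024]  R=[173/128,87/64,11/8,3/2,2]  so 2767/2048
value_14 [BBRRBRBBRRBBBB]  L=[0,1,5/4,21/16,43/32,345/256,691/512,1383/1024,2767/2048]  R=[173/128,87/64,11/8,3/2,2]  so 5535/4096
value_15 [BBRRBRBBRRBBBBR]  L=[0,1,5/4,21/16,43/32,345/256,691/512,1383/1024,2767/2048]  R=[5535/4096,173/128,87/64,11/8,3/2,2]  so 11069/8192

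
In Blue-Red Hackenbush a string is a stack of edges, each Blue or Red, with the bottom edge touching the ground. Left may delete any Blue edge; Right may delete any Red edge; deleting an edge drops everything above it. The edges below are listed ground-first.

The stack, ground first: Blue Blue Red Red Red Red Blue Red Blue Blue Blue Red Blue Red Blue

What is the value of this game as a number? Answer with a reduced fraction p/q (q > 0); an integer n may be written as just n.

edge 1 of 15 (Blue): { 0 |  } — 1
edge 2 of 15 (Blue): { 0,1 |  } — 2
edge 3 of 15 (Red): { 0,1 | 2 } — 3/2
edge 4 of 15 (Red): { 0,1 | 3/2,2 } — 5/4
edge 5 of 15 (Red): { 0,1 | 5/4,3/2,2 } — 9/8
edge 6 of 15 (Red): { 0,1 | 9/8,5/4,3/2,2 } — 17/16
edge 7 of 15 (Blue): { 0,1,17/16 | 9/8,5/4,3/2,2 } — 35/32
edge 8 of 15 (Red): { 0,1,17/16 | 35/32,9/8,5/4,3/2,2 } — 69/64
edge 9 of 15 (Blue): { 0,1,17/16,69/64 | 35/32,9/8,5/4,3/2,2 } — 139/128
edge 10 of 15 (Blue): { 0,1,17/16,69/64,139/128 | 35/32,9/8,5/4,3/2,2 } — 279/256
edge 11 of 15 (Blue): { 0,1,17/16,69/64,139/128,279/256 | 35/32,9/8,5/4,3/2,2 } — 559/512
edge 12 of 15 (Red): { 0,1,17/16,69/64,139/128,279/256 | 559/512,35/32,9/8,5/4,3/2,2 } — 1117/1024
edge 13 of 15 (Blue): { 0,1,17/16,69/64,139/128,279/256,1117/1024 | 559/512,35/32,9/8,5/4,3/2,2 } — 2235/2048
edge 14 of 15 (Red): { 0,1,17/16,69/64,139/128,279/256,1117/1024 | 2235/2048,559/512,35/32,9/8,5/4,3/2,2 } — 4469/4096
edge 15 of 15 (Blue): { 0,1,17/16,69/64,139/128,279/256,1117/1024,4469/4096 | 2235/2048,559/512,35/32,9/8,5/4,3/2,2 } — 8939/8192

8939/8192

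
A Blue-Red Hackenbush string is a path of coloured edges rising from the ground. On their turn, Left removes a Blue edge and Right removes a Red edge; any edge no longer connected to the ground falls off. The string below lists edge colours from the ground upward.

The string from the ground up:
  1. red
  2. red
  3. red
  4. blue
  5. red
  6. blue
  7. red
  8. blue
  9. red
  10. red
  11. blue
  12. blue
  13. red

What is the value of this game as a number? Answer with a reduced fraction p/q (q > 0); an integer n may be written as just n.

Prefix values for red red red blue red blue red blue red red blue blue red via {L|R} + simplicity:
r: Left { ∅ }, Right { 0 } — simplest -1
rr: Left { ∅ }, Right { -1; 0 } — simplest -2
rrr: Left { ∅ }, Right { -2; -1; 0 } — simplest -3
rrrb: Left { -3 }, Right { -2; -1; 0 } — simplest -5/2
rrrbr: Left { -3 }, Right { -5/2; -2; -1; 0 } — simplest -11/4
rrrbrb: Left { -3; -11/4 }, Right { -5/2; -2; -1; 0 } — simplest -21/8
rrrbrbr: Left { -3; -11/4 }, Right { -21/8; -5/2; -2; -1; 0 } — simplest -43/16
rrrbrbrb: Left { -3; -11/4; -43/16 }, Right { -21/8; -5/2; -2; -1; 0 } — simplest -85/32
rrrbrbrbr: Left { -3; -11/4; -43/16 }, Right { -85/32; -21/8; -5/2; -2; -1; 0 } — simplest -171/64
rrrbrbrbrr: Left { -3; -11/4; -43/16 }, Right { -171/64; -85/32; -21/8; -5/2; -2; -1; 0 } — simplest -343/128
rrrbrbrbrrb: Left { -3; -11/4; -43/16; -343/128 }, Right { -171/64; -85/32; -21/8; -5/2; -2; -1; 0 } — simplest -685/256
rrrbrbrbrrbb: Left { -3; -11/4; -43/16; -343/128; -685/256 }, Right { -171/64; -85/32; -21/8; -5/2; -2; -1; 0 } — simplest -1369/512
rrrbrbrbrrbbr: Left { -3; -11/4; -43/16; -343/128; -685/256 }, Right { -1369/512; -171/64; -85/32; -21/8; -5/2; -2; -1; 0 } — simplest -2739/1024

-2739/1024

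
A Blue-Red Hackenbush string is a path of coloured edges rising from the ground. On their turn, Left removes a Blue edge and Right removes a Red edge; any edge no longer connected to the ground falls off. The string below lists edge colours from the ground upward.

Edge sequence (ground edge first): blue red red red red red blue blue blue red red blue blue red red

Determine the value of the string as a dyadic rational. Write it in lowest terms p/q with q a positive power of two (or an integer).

Prefix values for blue red red red red red blue blue blue red red blue blue red red via {L|R} + simplicity:
edge 1 of 15 (blue): { 0 | (no moves) } = 1
edge 2 of 15 (red): { 0 | 1 } = 1/2
edge 3 of 15 (red): { 0 | 1/2,1 } = 1/4
edge 4 of 15 (red): { 0 | 1/4,1/2,1 } = 1/8
edge 5 of 15 (red): { 0 | 1/8,1/4,1/2,1 } = 1/16
edge 6 of 15 (red): { 0 | 1/16,1/8,1/4,1/2,1 } = 1/32
edge 7 of 15 (blue): { 0,1/32 | 1/16,1/8,1/4,1/2,1 } = 3/64
edge 8 of 15 (blue): { 0,1/32,3/64 | 1/16,1/8,1/4,1/2,1 } = 7/128
edge 9 of 15 (blue): { 0,1/32,3/64,7/128 | 1/16,1/8,1/4,1/2,1 } = 15/256
edge 10 of 15 (red): { 0,1/32,3/64,7/128 | 15/256,1/16,1/8,1/4,1/2,1 } = 29/512
edge 11 of 15 (red): { 0,1/32,3/64,7/128 | 29/512,15/256,1/16,1/8,1/4,1/2,1 } = 57/1024
edge 12 of 15 (blue): { 0,1/32,3/64,7/128,57/1024 | 29/512,15/256,1/16,1/8,1/4,1/2,1 } = 115/2048
edge 13 of 15 (blue): { 0,1/32,3/64,7/128,57/1024,115/2048 | 29/512,15/256,1/16,1/8,1/4,1/2,1 } = 231/4096
edge 14 of 15 (red): { 0,1/32,3/64,7/128,57/1024,115/2048 | 231/4096,29/512,15/256,1/16,1/8,1/4,1/2,1 } = 461/8192
edge 15 of 15 (red): { 0,1/32,3/64,7/128,57/1024,115/2048 | 461/8192,231/4096,29/512,15/256,1/16,1/8,1/4,1/2,1 } = 921/16384

921/16384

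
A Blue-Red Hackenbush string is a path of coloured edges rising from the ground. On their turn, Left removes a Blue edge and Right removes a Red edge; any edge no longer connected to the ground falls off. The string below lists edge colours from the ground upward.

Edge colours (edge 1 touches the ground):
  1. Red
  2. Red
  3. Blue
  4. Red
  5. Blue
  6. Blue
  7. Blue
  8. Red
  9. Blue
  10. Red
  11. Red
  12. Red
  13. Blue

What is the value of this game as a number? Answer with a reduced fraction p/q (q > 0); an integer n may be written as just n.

-3165/2048

step 1: add Red to get R; options L={ (no moves) } R={ 0 } so -1
step 2: add Red to get RR; options L={ (no moves) } R={ -1, 0 } so -2
step 3: add Blue to get RRB; options L={ -2 } R={ -1, 0 } so -3/2
step 4: add Red to get RRBR; options L={ -2 } R={ -3/2, -1, 0 } so -7/4
step 5: add Blue to get RRBRB; options L={ -2, -7/4 } R={ -3/2, -1, 0 } so -13/8
step 6: add Blue to get RRBRBB; options L={ -2, -7/4, -13/8 } R={ -3/2, -1, 0 } so -25/16
step 7: add Blue to get RRBRBBB; options L={ -2, -7/4, -13/8, -25/16 } R={ -3/2, -1, 0 } so -49/32
step 8: add Red to get RRBRBBBR; options L={ -2, -7/4, -13/8, -25/16 } R={ -49/32, -3/2, -1, 0 } so -99/64
step 9: add Blue to get RRBRBBBRB; options L={ -2, -7/4, -13/8, -25/16, -99/64 } R={ -49/32, -3/2, -1, 0 } so -197/128
step 10: add Red to get RRBRBBBRBR; options L={ -2, -7/4, -13/8, -25/16, -99/64 } R={ -197/128, -49/32, -3/2, -1, 0 } so -395/256
step 11: add Red to get RRBRBBBRBRR; options L={ -2, -7/4, -13/8, -25/16, -99/64 } R={ -395/256, -197/128, -49/32, -3/2, -1, 0 } so -791/512
step 12: add Red to get RRBRBBBRBRRR; options L={ -2, -7/4, -13/8, -25/16, -99/64 } R={ -791/512, -395/256, -197/128, -49/32, -3/2, -1, 0 } so -1583/1024
step 13: add Blue to get RRBRBBBRBRRRB; options L={ -2, -7/4, -13/8, -25/16, -99/64, -1583/1024 } R={ -791/512, -395/256, -197/128, -49/32, -3/2, -1, 0 } so -3165/2048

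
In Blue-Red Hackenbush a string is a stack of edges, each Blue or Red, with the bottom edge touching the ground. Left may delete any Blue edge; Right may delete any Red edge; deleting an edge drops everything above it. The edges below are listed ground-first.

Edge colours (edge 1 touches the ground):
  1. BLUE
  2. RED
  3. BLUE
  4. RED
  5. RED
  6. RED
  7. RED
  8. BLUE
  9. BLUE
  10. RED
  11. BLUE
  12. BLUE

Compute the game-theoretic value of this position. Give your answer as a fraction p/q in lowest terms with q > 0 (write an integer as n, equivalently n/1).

Build g(s[:k]) for k = 1..12, string s = BLUE RED BLUE RED RED RED RED BLUE BLUE RED BLUE BLUE.
edge 1 of 12 (BLUE): { 0 | — } so 1
edge 2 of 12 (RED): { 0 | 1 } so 1/2
edge 3 of 12 (BLUE): { 0, 1/2 | 1 } so 3/4
edge 4 of 12 (RED): { 0, 1/2 | 3/4, 1 } so 5/8
edge 5 of 12 (RED): { 0, 1/2 | 5/8, 3/4, 1 } so 9/16
edge 6 of 12 (RED): { 0, 1/2 | 9/16, 5/8, 3/4, 1 } so 17/32
edge 7 of 12 (RED): { 0, 1/2 | 17/32, 9/16, 5/8, 3/4, 1 } so 33/64
edge 8 of 12 (BLUE): { 0, 1/2, 33/64 | 17/32, 9/16, 5/8, 3/4, 1 } so 67/128
edge 9 of 12 (BLUE): { 0, 1/2, 33/64, 67/128 | 17/32, 9/16, 5/8, 3/4, 1 } so 135/256
edge 10 of 12 (RED): { 0, 1/2, 33/64, 67/128 | 135/256, 17/32, 9/16, 5/8, 3/4, 1 } so 269/512
edge 11 of 12 (BLUE): { 0, 1/2, 33/64, 67/128, 269/512 | 135/256, 17/32, 9/16, 5/8, 3/4, 1 } so 539/1024
edge 12 of 12 (BLUE): { 0, 1/2, 33/64, 67/128, 269/512, 539/1024 | 135/256, 17/32, 9/16, 5/8, 3/4, 1 } so 1079/2048

1079/2048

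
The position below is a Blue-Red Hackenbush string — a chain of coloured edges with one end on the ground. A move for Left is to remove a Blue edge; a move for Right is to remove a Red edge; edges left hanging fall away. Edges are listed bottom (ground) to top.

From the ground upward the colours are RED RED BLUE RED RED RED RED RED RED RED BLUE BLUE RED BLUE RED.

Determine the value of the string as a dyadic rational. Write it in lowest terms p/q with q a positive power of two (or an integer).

Build g(s[:k]) for k = 1..15, string s = RED RED BLUE RED RED RED RED RED RED RED BLUE BLUE RED BLUE RED.
step 1: add RED to get R; options L={ · } R={ 0 } = -1
step 2: add RED to get RR; options L={ · } R={ -1,0 } = -2
step 3: add BLUE to get RRB; options L={ -2 } R={ -1,0 } = -3/2
step 4: add RED to get RRBR; options L={ -2 } R={ -3/2,-1,0 } = -7/4
step 5: add RED to get RRBRR; options L={ -2 } R={ -7/4,-3/2,-1,0 } = -15/8
step 6: add RED to get RRBRRR; options L={ -2 } R={ -15/8,-7/4,-3/2,-1,0 } = -31/16
step 7: add RED to get RRBRRRR; options L={ -2 } R={ -31/16,-15/8,-7/4,-3/2,-1,0 } = -63/32
step 8: add RED to get RRBRRRRR; options L={ -2 } R={ -63/32,-31/16,-15/8,-7/4,-3/2,-1,0 } = -127/64
step 9: add RED to get RRBRRRRRR; options L={ -2 } R={ -127/64,-63/32,-31/16,-15/8,-7/4,-3/2,-1,0 } = -255/128
step 10: add RED to get RRBRRRRRRR; options L={ -2 } R={ -255/128,-127/64,-63/32,-31/16,-15/8,-7/4,-3/2,-1,0 } = -511/256
step 11: add BLUE to get RRBRRRRRRRB; options L={ -2,-511/256 } R={ -255/128,-127/64,-63/32,-31/16,-15/8,-7/4,-3/2,-1,0 } = -1021/512
step 12: add BLUE to get RRBRRRRRRRBB; options L={ -2,-511/256,-1021/512 } R={ -255/128,-127/64,-63/32,-31/16,-15/8,-7/4,-3/2,-1,0 } = -2041/1024
step 13: add RED to get RRBRRRRRRRBBR; options L={ -2,-511/256,-1021/512 } R={ -2041/1024,-255/128,-127/64,-63/32,-31/16,-15/8,-7/4,-3/2,-1,0 } = -4083/2048
step 14: add BLUE to get RRBRRRRRRRBBRB; options L={ -2,-511/256,-1021/512,-4083/2048 } R={ -2041/1024,-255/128,-127/64,-63/32,-31/16,-15/8,-7/4,-3/2,-1,0 } = -8165/4096
step 15: add RED to get RRBRRRRRRRBBRBR; options L={ -2,-511/256,-1021/512,-4083/2048 } R={ -8165/4096,-2041/1024,-255/128,-127/64,-63/32,-31/16,-15/8,-7/4,-3/2,-1,0 } = -16331/8192

-16331/8192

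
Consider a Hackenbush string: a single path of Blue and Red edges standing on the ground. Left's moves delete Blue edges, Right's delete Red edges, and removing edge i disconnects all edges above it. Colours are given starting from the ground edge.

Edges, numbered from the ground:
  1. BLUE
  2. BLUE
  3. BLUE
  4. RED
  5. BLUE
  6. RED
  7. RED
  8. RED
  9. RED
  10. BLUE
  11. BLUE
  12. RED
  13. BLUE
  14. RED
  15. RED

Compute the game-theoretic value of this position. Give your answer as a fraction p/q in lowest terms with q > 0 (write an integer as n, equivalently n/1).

10345/4096

step 1: add BLUE to get B; options L={ 0 } R={ (no moves) } => 1
step 2: add BLUE to get BB; options L={ 0 1 } R={ (no moves) } => 2
step 3: add BLUE to get BBB; options L={ 0 1 2 } R={ (no moves) } => 3
step 4: add RED to get BBBR; options L={ 0 1 2 } R={ 3 } => 5/2
step 5: add BLUE to get BBBRB; options L={ 0 1 2 5/2 } R={ 3 } => 11/4
step 6: add RED to get BBBRBR; options L={ 0 1 2 5/2 } R={ 11/4 3 } => 21/8
step 7: add RED to get BBBRBRR; options L={ 0 1 2 5/2 } R={ 21/8 11/4 3 } => 41/16
step 8: add RED to get BBBRBRRR; options L={ 0 1 2 5/2 } R={ 41/16 21/8 11/4 3 } => 81/32
step 9: add RED to get BBBRBRRRR; options L={ 0 1 2 5/2 } R={ 81/32 41/16 21/8 11/4 3 } => 161/64
step 10: add BLUE to get BBBRBRRRRB; options L={ 0 1 2 5/2 161/64 } R={ 81/32 41/16 21/8 11/4 3 } => 323/128
step 11: add BLUE to get BBBRBRRRRBB; options L={ 0 1 2 5/2 161/64 323/128 } R={ 81/32 41/16 21/8 11/4 3 } => 647/256
step 12: add RED to get BBBRBRRRRBBR; options L={ 0 1 2 5/2 161/64 323/128 } R={ 647/256 81/32 41/16 21/8 11/4 3 } => 1293/512
step 13: add BLUE to get BBBRBRRRRBBRB; options L={ 0 1 2 5/2 161/64 323/128 1293/512 } R={ 647/256 81/32 41/16 21/8 11/4 3 } => 2587/1024
step 14: add RED to get BBBRBRRRRBBRBR; options L={ 0 1 2 5/2 161/64 323/128 1293/512 } R={ 2587/1024 647/256 81/32 41/16 21/8 11/4 3 } => 5173/2048
step 15: add RED to get BBBRBRRRRBBRBRR; options L={ 0 1 2 5/2 161/64 323/128 1293/512 } R={ 5173/2048 2587/1024 647/256 81/32 41/16 21/8 11/4 3 } => 10345/4096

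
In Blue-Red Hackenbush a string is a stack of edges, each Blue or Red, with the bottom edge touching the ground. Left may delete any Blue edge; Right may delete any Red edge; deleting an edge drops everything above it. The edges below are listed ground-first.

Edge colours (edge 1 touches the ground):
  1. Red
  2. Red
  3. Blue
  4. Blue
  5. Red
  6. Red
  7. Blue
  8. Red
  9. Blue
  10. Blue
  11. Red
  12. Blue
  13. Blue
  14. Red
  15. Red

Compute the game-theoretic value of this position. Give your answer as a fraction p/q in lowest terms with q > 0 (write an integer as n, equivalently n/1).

-11559/8192

step 1: add Red to get R; options L={ — } R={ 0 } -> -1
step 2: add Red to get RR; options L={ — } R={ -1 0 } -> -2
step 3: add Blue to get RRB; options L={ -2 } R={ -1 0 } -> -3/2
step 4: add Blue to get RRBB; options L={ -2 -3/2 } R={ -1 0 } -> -5/4
step 5: add Red to get RRBBR; options L={ -2 -3/2 } R={ -5/4 -1 0 } -> -11/8
step 6: add Red to get RRBBRR; options L={ -2 -3/2 } R={ -11/8 -5/4 -1 0 } -> -23/16
step 7: add Blue to get RRBBRRB; options L={ -2 -3/2 -23/16 } R={ -11/8 -5/4 -1 0 } -> -45/32
step 8: add Red to get RRBBRRBR; options L={ -2 -3/2 -23/16 } R={ -45/32 -11/8 -5/4 -1 0 } -> -91/64
step 9: add Blue to get RRBBRRBRB; options L={ -2 -3/2 -23/16 -91/64 } R={ -45/32 -11/8 -5/4 -1 0 } -> -181/128
step 10: add Blue to get RRBBRRBRBB; options L={ -2 -3/2 -23/16 -91/64 -181/128 } R={ -45/32 -11/8 -5/4 -1 0 } -> -361/256
step 11: add Red to get RRBBRRBRBBR; options L={ -2 -3/2 -23/16 -91/64 -181/128 } R={ -361/256 -45/32 -11/8 -5/4 -1 0 } -> -723/512
step 12: add Blue to get RRBBRRBRBBRB; options L={ -2 -3/2 -23/16 -91/64 -181/128 -723/512 } R={ -361/256 -45/32 -11/8 -5/4 -1 0 } -> -1445/1024
step 13: add Blue to get RRBBRRBRBBRBB; options L={ -2 -3/2 -23/16 -91/64 -181/128 -723/512 -1445/1024 } R={ -361/256 -45/32 -11/8 -5/4 -1 0 } -> -2889/2048
step 14: add Red to get RRBBRRBRBBRBBR; options L={ -2 -3/2 -23/16 -91/64 -181/128 -723/512 -1445/1024 } R={ -2889/2048 -361/256 -45/32 -11/8 -5/4 -1 0 } -> -5779/4096
step 15: add Red to get RRBBRRBRBBRBBRR; options L={ -2 -3/2 -23/16 -91/64 -181/128 -723/512 -1445/1024 } R={ -5779/4096 -2889/2048 -361/256 -45/32 -11/8 -5/4 -1 0 } -> -11559/8192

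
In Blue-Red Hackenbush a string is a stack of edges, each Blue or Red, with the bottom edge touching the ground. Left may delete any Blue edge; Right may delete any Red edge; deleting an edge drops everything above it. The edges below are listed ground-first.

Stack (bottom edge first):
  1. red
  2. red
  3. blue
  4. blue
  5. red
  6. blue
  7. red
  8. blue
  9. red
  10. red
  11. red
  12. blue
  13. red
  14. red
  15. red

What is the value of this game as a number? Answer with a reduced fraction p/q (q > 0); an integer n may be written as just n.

Prefix values for red red blue blue red blue red blue red red red blue red red red via {L|R} + simplicity:
1 of 15 · r · max L −∞ · min R 0 → -1
2 of 15 · rr · max L −∞ · min R -1 → -2
3 of 15 · rrb · max L -2 · min R -1 → -3/2
4 of 15 · rrbb · max L -3/2 · min R -1 → -5/4
5 of 15 · rrbbr · max L -3/2 · min R -5/4 → -11/8
6 of 15 · rrbbrb · max L -11/8 · min R -5/4 → -21/16
7 of 15 · rrbbrbr · max L -11/8 · min R -21/16 → -43/32
8 of 15 · rrbbrbrb · max L -43/32 · min R -21/16 → -85/64
9 of 15 · rrbbrbrbr · max L -43/32 · min R -85/64 → -171/128
10 of 15 · rrbbrbrbrr · max L -43/32 · min R -171/128 → -343/256
11 of 15 · rrbbrbrbrrr · max L -43/32 · min R -343/256 → -687/512
12 of 15 · rrbbrbrbrrrb · max L -687/512 · min R -343/256 → -1373/1024
13 of 15 · rrbbrbrbrrrbr · max L -687/512 · min R -1373/1024 → -2747/2048
14 of 15 · rrbbrbrbrrrbrr · max L -687/512 · min R -2747/2048 → -5495/4096
15 of 15 · rrbbrbrbrrrbrrr · max L -687/512 · min R -5495/4096 → -10991/8192

-10991/8192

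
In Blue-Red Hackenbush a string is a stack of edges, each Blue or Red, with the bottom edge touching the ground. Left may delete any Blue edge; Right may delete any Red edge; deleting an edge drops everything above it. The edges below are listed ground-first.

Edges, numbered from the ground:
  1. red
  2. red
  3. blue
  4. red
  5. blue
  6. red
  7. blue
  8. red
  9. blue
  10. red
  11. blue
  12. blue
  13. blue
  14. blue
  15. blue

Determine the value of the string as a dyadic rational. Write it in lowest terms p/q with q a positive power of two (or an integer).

Prefix values for red red blue red blue red blue red blue red blue blue blue blue blue via {L|R} + simplicity:
val(r) = { (no moves) | 0 } gives -1
val(rr) = { (no moves) | -1; 0 } gives -2
val(rrb) = { -2 | -1; 0 } gives -3/2
val(rrbr) = { -2 | -3/2; -1; 0 } gives -7/4
val(rrbrb) = { -2; -7/4 | -3/2; -1; 0 } gives -13/8
val(rrbrbr) = { -2; -7/4 | -13/8; -3/2; -1; 0 } gives -27/16
val(rrbrbrb) = { -2; -7/4; -27/16 | -13/8; -3/2; -1; 0 } gives -53/32
val(rrbrbrbr) = { -2; -7/4; -27/16 | -53/32; -13/8; -3/2; -1; 0 } gives -107/64
val(rrbrbrbrb) = { -2; -7/4; -27/16; -107/64 | -53/32; -13/8; -3/2; -1; 0 } gives -213/128
val(rrbrbrbrbr) = { -2; -7/4; -27/16; -107/64 | -213/128; -53/32; -13/8; -3/2; -1; 0 } gives -427/256
val(rrbrbrbrbrb) = { -2; -7/4; -27/16; -107/64; -427/256 | -213/128; -53/32; -13/8; -3/2; -1; 0 } gives -853/512
val(rrbrbrbrbrbb) = { -2; -7/4; -27/16; -107/64; -427/256; -853/512 | -213/128; -53/32; -13/8; -3/2; -1; 0 } gives -1705/1024
val(rrbrbrbrbrbbb) = { -2; -7/4; -27/16; -107/64; -427/256; -853/512; -1705/1024 | -213/128; -53/32; -13/8; -3/2; -1; 0 } gives -3409/2048
val(rrbrbrbrbrbbbb) = { -2; -7/4; -27/16; -107/64; -427/256; -853/512; -1705/1024; -3409/2048 | -213/128; -53/32; -13/8; -3/2; -1; 0 } gives -6817/4096
val(rrbrbrbrbrbbbbb) = { -2; -7/4; -27/16; -107/64; -427/256; -853/512; -1705/1024; -3409/2048; -6817/4096 | -213/128; -53/32; -13/8; -3/2; -1; 0 } gives -13633/8192

-13633/8192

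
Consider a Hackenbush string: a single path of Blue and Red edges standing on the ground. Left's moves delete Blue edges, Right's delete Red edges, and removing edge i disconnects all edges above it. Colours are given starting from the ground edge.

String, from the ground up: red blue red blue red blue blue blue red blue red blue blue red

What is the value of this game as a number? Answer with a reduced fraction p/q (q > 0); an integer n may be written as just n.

-5203/8192

edge 1 of 14 (red): { — | 0 } ⇒ -1
edge 2 of 14 (blue): { -1 | 0 } ⇒ -1/2
edge 3 of 14 (red): { -1 | -1/2, 0 } ⇒ -3/4
edge 4 of 14 (blue): { -1, -3/4 | -1/2, 0 } ⇒ -5/8
edge 5 of 14 (red): { -1, -3/4 | -5/8, -1/2, 0 } ⇒ -11/16
edge 6 of 14 (blue): { -1, -3/4, -11/16 | -5/8, -1/2, 0 } ⇒ -21/32
edge 7 of 14 (blue): { -1, -3/4, -11/16, -21/32 | -5/8, -1/2, 0 } ⇒ -41/64
edge 8 of 14 (blue): { -1, -3/4, -11/16, -21/32, -41/64 | -5/8, -1/2, 0 } ⇒ -81/128
edge 9 of 14 (red): { -1, -3/4, -11/16, -21/32, -41/64 | -81/128, -5/8, -1/2, 0 } ⇒ -163/256
edge 10 of 14 (blue): { -1, -3/4, -11/16, -21/32, -41/64, -163/256 | -81/128, -5/8, -1/2, 0 } ⇒ -325/512
edge 11 of 14 (red): { -1, -3/4, -11/16, -21/32, -41/64, -163/256 | -325/512, -81/128, -5/8, -1/2, 0 } ⇒ -651/1024
edge 12 of 14 (blue): { -1, -3/4, -11/16, -21/32, -41/64, -163/256, -651/1024 | -325/512, -81/128, -5/8, -1/2, 0 } ⇒ -1301/2048
edge 13 of 14 (blue): { -1, -3/4, -11/16, -21/32, -41/64, -163/256, -651/1024, -1301/2048 | -325/512, -81/128, -5/8, -1/2, 0 } ⇒ -2601/4096
edge 14 of 14 (red): { -1, -3/4, -11/16, -21/32, -41/64, -163/256, -651/1024, -1301/2048 | -2601/4096, -325/512, -81/128, -5/8, -1/2, 0 } ⇒ -5203/8192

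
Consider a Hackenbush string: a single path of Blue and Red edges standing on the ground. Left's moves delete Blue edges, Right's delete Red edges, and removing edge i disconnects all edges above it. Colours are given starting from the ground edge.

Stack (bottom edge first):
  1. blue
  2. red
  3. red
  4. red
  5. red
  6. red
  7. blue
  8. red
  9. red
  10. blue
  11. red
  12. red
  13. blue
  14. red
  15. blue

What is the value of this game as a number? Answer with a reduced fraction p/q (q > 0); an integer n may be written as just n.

b: Left { 0 }, Right { none } → simplest 1
br: Left { 0 }, Right { 1 } → simplest 1/2
brr: Left { 0 }, Right { 1/2 1 } → simplest 1/4
brrr: Left { 0 }, Right { 1/4 1/2 1 } → simplest 1/8
brrrr: Left { 0 }, Right { 1/8 1/4 1/2 1 } → simplest 1/16
brrrrr: Left { 0 }, Right { 1/16 1/8 1/4 1/2 1 } → simplest 1/32
brrrrrb: Left { 0 1/32 }, Right { 1/16 1/8 1/4 1/2 1 } → simplest 3/64
brrrrrbr: Left { 0 1/32 }, Right { 3/64 1/16 1/8 1/4 1/2 1 } → simplest 5/128
brrrrrbrr: Left { 0 1/32 }, Right { 5/128 3/64 1/16 1/8 1/4 1/2 1 } → simplest 9/256
brrrrrbrrb: Left { 0 1/32 9/256 }, Right { 5/128 3/64 1/16 1/8 1/4 1/2 1 } → simplest 19/512
brrrrrbrrbr: Left { 0 1/32 9/256 }, Right { 19/512 5/128 3/64 1/16 1/8 1/4 1/2 1 } → simplest 37/1024
brrrrrbrrbrr: Left { 0 1/32 9/256 }, Right { 37/1024 19/512 5/128 3/64 1/16 1/8 1/4 1/2 1 } → simplest 73/2048
brrrrrbrrbrrb: Left { 0 1/32 9/256 73/2048 }, Right { 37/1024 19/512 5/128 3/64 1/16 1/8 1/4 1/2 1 } → simplest 147/4096
brrrrrbrrbrrbr: Left { 0 1/32 9/256 73/2048 }, Right { 147/4096 37/1024 19/512 5/128 3/64 1/16 1/8 1/4 1/2 1 } → simplest 293/8192
brrrrrbrrbrrbrb: Left { 0 1/32 9/256 73/2048 293/8192 }, Right { 147/4096 37/1024 19/512 5/128 3/64 1/16 1/8 1/4 1/2 1 } → simplest 587/16384

587/16384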